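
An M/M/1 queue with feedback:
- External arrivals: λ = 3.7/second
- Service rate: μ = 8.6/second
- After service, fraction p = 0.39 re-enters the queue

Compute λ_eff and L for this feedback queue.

Effective arrival rate: λ_eff = λ/(1-p) = 3.7/(1-0.39) = 3.7/0.61 = 6.0656
ρ = λ_eff/μ = 6.0656/8.6 = 0.7053
L = ρ/(1-ρ) = 0.7053/(1-0.7053) = 2.3933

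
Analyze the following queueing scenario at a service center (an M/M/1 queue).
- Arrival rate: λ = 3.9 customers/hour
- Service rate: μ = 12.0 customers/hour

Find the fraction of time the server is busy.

Server utilization: ρ = λ/μ
ρ = 3.9/12.0 = 0.3250
The server is busy 32.50% of the time.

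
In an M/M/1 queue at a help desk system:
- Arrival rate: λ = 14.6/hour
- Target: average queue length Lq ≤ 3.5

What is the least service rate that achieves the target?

For M/M/1: Lq = λ²/(μ(μ-λ))
Need Lq ≤ 3.5, i.e. μ(μ-λ) ≥ λ²/3.5
μ² - 14.6μ - 213.16/3.5 ≥ 0  →  μ² - 14.6μ - 60.90286 ≥ 0
Quadratic formula (positive root): μ = [λ + √(λ² + 4×60.90286)]/2
Discriminant: 213.16 + 4×60.90286 = 456.7714, √456.7714 = 21.3722
μ ≥ (14.6 + 21.3722)/2 = 17.9861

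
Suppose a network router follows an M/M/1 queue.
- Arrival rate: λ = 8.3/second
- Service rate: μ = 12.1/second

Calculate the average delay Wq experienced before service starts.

First, compute utilization: ρ = λ/μ = 8.3/12.1 = 0.6860
For M/M/1: Wq = λ/(μ(μ-λ))
Wq = 8.3/(12.1 × (12.1-8.3))
Wq = 8.3/(12.1 × 3.80)
Wq = 0.1805 seconds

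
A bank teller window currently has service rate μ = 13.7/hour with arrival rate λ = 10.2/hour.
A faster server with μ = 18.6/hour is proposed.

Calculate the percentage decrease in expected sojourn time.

System 1: ρ₁ = 10.2/13.7 = 0.7445, W₁ = 1/(13.7-10.2) = 0.28571
System 2: ρ₂ = 10.2/18.6 = 0.5484, W₂ = 1/(18.6-10.2) = 0.11905
Improvement: (W₁-W₂)/W₁ = (0.28571-0.11905)/0.28571 = 58.33%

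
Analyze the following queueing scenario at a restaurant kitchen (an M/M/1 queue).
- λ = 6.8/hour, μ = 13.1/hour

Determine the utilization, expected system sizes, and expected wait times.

Step 1: ρ = λ/μ = 6.8/13.1 = 0.5191
Step 2: L = λ/(μ-λ) = 6.8/6.30 = 1.0794
Step 3: Lq = λ²/(μ(μ-λ)) = 46.24/(13.1×6.30) = 0.5603
Step 4: W = 1/(μ-λ) = 1/6.30 = 0.15873
Step 5: Wq = λ/(μ(μ-λ)) = 6.8/(13.1×6.30) = 0.08239
Step 6: P(0) = 1-ρ = 0.4809
Verify: L = λW = 6.8×0.15873 = 1.0794 ✔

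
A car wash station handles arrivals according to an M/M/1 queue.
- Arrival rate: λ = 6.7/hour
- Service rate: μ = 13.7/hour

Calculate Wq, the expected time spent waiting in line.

First, compute utilization: ρ = λ/μ = 6.7/13.7 = 0.4891
For M/M/1: Wq = λ/(μ(μ-λ))
Wq = 6.7/(13.7 × (13.7-6.7))
Wq = 6.7/(13.7 × 7.00)
Wq = 0.06986 hours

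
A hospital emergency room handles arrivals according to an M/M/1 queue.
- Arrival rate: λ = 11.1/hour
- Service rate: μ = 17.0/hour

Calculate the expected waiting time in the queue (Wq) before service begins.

First, compute utilization: ρ = λ/μ = 11.1/17.0 = 0.6529
For M/M/1: Wq = λ/(μ(μ-λ))
Wq = 11.1/(17.0 × (17.0-11.1))
Wq = 11.1/(17.0 × 5.90)
Wq = 0.1107 hours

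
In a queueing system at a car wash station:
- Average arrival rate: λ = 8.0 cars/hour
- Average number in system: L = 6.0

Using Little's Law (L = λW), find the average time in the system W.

Little's Law: L = λW, so W = L/λ
W = 6.0/8.0 = 0.7500 hours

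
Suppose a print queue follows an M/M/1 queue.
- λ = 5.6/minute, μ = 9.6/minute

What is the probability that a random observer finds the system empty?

ρ = λ/μ = 5.6/9.6 = 0.5833
P(0) = 1 - ρ = 1 - 0.5833 = 0.4167
The server is idle 41.67% of the time.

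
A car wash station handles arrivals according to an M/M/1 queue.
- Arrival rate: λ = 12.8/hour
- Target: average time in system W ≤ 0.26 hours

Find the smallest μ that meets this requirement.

For M/M/1: W = 1/(μ-λ)
Need W ≤ 0.26, so 1/(μ-λ) ≤ 0.26
μ - λ ≥ 1/0.26 = 3.8462
μ ≥ 12.8 + 3.8462 = 16.6462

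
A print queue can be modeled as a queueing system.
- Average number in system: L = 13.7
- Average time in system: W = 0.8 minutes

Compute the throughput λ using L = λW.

Little's Law: L = λW, so λ = L/W
λ = 13.7/0.8 = 17.1250 jobs/minute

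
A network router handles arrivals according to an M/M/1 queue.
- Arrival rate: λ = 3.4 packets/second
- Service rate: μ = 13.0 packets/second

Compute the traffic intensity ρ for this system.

Server utilization: ρ = λ/μ
ρ = 3.4/13.0 = 0.2615
The server is busy 26.15% of the time.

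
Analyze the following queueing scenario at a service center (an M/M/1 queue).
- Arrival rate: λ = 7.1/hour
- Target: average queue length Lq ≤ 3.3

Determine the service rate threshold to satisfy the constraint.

For M/M/1: Lq = λ²/(μ(μ-λ))
Need Lq ≤ 3.3, i.e. μ(μ-λ) ≥ λ²/3.3
μ² - 7.1μ - 50.41/3.3 ≥ 0  →  μ² - 7.1μ - 15.27576 ≥ 0
Quadratic formula (positive root): μ = [λ + √(λ² + 4×15.27576)]/2
Discriminant: 50.41 + 4×15.27576 = 111.5130, √111.5130 = 10.5600
μ ≥ (7.1 + 10.5600)/2 = 8.8300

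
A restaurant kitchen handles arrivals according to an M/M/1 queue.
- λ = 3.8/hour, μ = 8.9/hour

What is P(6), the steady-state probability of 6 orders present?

ρ = λ/μ = 3.8/8.9 = 0.42697
P(n) = (1-ρ)ρⁿ
P(6) = (1-0.42697) × 0.42697^6
P(6) = 0.5730 × 0.006059
P(6) = 0.003472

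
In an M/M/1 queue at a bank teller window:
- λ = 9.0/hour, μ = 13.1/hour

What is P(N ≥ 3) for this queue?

ρ = λ/μ = 9.0/13.1 = 0.68702
P(N ≥ n) = ρⁿ
P(N ≥ 3) = 0.68702^3
P(N ≥ 3) = 0.3243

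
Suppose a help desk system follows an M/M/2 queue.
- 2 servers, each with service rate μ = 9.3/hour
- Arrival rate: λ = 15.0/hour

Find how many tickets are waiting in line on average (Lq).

Traffic intensity: ρ = λ/(cμ) = 15.0/(2×9.3) = 0.8065
Since ρ = 0.8065 < 1, system is stable.
Offered load a = λ/μ = cρ = 15.0/9.3 = 1.6129
P₀ = [ Σₙ₌₀^1 aⁿ/n! + a^2/(2!(1-ρ)) ]⁻¹
Σ = a^0/0! + a^1/1! = 1.0000 + 1.6129 = 2.6129
a^2/(2!(1-ρ)) = 2.601457/(2 × 0.1935484) = 6.7204
P₀ = 1/(2.6129 + 6.7204) = 0.1071
Lq = P₀·a^2·ρ / (2!(1-ρ)²) = 0.10714 × 2.6015 × 0.80645 / (2 × 0.037461) = 3.0002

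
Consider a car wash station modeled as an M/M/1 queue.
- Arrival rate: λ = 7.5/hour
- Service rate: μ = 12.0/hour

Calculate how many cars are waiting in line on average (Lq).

ρ = λ/μ = 7.5/12.0 = 0.6250
For M/M/1: Lq = λ²/(μ(μ-λ))
Lq = 56.25/(12.0 × 4.50)
Lq = 1.0417 cars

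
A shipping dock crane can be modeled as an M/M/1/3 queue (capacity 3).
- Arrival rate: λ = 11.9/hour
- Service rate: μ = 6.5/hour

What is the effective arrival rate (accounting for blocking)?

ρ = λ/μ = 11.9/6.5 = 1.83077
P₀ = (1-ρ)/(1-ρ^(K+1)) = (1-1.83077)/(1-1.83077^4) = -0.8308/-10.2340 = 0.08118
P_K = P₀×ρ^K = 0.08118 × 1.83077^3 = 0.08118 × 6.1362 = 0.4981
λ_eff = λ(1-P_K) = 11.9 × (1 - 0.498122) = 11.9 × 0.501878 = 5.9723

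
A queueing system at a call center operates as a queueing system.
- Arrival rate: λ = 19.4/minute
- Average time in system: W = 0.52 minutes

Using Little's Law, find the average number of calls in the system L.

Little's Law: L = λW
L = 19.4 × 0.52 = 10.0880 calls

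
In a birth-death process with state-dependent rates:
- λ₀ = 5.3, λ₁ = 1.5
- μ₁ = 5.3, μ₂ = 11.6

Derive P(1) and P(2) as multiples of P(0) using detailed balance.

Balance equations:
State 0: λ₀P₀ = μ₁P₁ → P₁ = (λ₀/μ₁)P₀ = (5.3/5.3)P₀ = 1.0000P₀
State 1: P₂ = (λ₀λ₁)/(μ₁μ₂)P₀ = (5.3×1.5)/(5.3×11.6)P₀ = 0.1293P₀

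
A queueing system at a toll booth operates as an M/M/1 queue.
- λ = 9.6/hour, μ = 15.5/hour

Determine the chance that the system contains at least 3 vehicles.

ρ = λ/μ = 9.6/15.5 = 0.6194
P(N ≥ n) = ρⁿ
P(N ≥ 3) = 0.6194^3
P(N ≥ 3) = 0.2376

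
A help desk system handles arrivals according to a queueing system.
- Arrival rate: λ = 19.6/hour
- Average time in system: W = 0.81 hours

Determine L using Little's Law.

Little's Law: L = λW
L = 19.6 × 0.81 = 15.8760 tickets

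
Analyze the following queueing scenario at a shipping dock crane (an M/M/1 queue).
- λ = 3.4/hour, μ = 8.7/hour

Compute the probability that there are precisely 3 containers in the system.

ρ = λ/μ = 3.4/8.7 = 0.3908
P(n) = (1-ρ)ρⁿ
P(3) = (1-0.3908) × 0.3908^3
P(3) = 0.6092 × 0.05968
P(3) = 0.03636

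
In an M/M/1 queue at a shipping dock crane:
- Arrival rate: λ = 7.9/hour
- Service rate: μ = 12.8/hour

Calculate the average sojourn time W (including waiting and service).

First, compute utilization: ρ = λ/μ = 7.9/12.8 = 0.6172
For M/M/1: W = 1/(μ-λ)
W = 1/(12.8-7.9) = 1/4.90
W = 0.2041 hours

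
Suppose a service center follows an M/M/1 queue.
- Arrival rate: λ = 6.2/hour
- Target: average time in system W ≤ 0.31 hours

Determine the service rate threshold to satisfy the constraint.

For M/M/1: W = 1/(μ-λ)
Need W ≤ 0.31, so 1/(μ-λ) ≤ 0.31
μ - λ ≥ 1/0.31 = 3.2258
μ ≥ 6.2 + 3.2258 = 9.4258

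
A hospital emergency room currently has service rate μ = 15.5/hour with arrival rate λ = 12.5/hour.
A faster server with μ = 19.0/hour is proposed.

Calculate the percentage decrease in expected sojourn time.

System 1: ρ₁ = 12.5/15.5 = 0.8065, W₁ = 1/(15.5-12.5) = 0.333333
System 2: ρ₂ = 12.5/19.0 = 0.6579, W₂ = 1/(19.0-12.5) = 0.153846
Improvement: (W₁-W₂)/W₁ = (0.333333-0.153846)/0.333333 = 53.85%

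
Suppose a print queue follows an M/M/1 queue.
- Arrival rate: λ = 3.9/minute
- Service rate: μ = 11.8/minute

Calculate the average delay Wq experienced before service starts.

First, compute utilization: ρ = λ/μ = 3.9/11.8 = 0.3305
For M/M/1: Wq = λ/(μ(μ-λ))
Wq = 3.9/(11.8 × (11.8-3.9))
Wq = 3.9/(11.8 × 7.90)
Wq = 0.04184 minutes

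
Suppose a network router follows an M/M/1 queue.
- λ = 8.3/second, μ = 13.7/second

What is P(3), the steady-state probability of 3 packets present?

ρ = λ/μ = 8.3/13.7 = 0.60584
P(n) = (1-ρ)ρⁿ
P(3) = (1-0.60584) × 0.60584^3
P(3) = 0.39416 × 0.22237
P(3) = 0.08765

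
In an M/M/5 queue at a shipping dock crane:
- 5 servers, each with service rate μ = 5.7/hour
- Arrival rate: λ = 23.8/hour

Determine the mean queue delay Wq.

Traffic intensity: ρ = λ/(cμ) = 23.8/(5×5.7) = 0.8351
Since ρ = 0.8351 < 1, system is stable.
Offered load a = λ/μ = cρ = 23.8/5.7 = 4.1754
P₀ = [ Σₙ₌₀^4 aⁿ/n! + a^5/(5!(1-ρ)) ]⁻¹
Σ = a^0/0! + a^1/1! + a^2/2! + a^3/3! + a^4/4! = 1.00000 + 4.17544 + 8.71714 + 12.1326 + 12.6648 = 38.6900
a^5/(5!(1-ρ)) = 1269.1428/(120 × 0.1649123) = 64.1322
P₀ = 1/(38.6900 + 64.1322) = 0.009726
Lq = P₀·a^5·ρ / (5!(1-ρ)²) = 0.0097255 × 1269.1428 × 0.83509 / (120 × 0.027196) = 3.1584
Wq = Lq/λ = 3.1584/23.8 = 0.1327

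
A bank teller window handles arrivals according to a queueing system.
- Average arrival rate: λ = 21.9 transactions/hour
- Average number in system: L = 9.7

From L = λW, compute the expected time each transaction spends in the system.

Little's Law: L = λW, so W = L/λ
W = 9.7/21.9 = 0.4429 hours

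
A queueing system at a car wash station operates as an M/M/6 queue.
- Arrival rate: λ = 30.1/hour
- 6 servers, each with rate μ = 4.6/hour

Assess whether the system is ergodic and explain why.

Stability requires ρ = λ/(cμ) < 1
ρ = 30.1/(6 × 4.6) = 30.1/27.60 = 1.0906
Since 1.0906 ≥ 1, the system is UNSTABLE.
Need c > λ/μ = 30.1/4.6 = 6.54.
Minimum servers needed: c = 7.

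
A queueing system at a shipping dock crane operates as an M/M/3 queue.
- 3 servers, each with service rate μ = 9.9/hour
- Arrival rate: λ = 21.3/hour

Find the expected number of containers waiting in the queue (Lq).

Traffic intensity: ρ = λ/(cμ) = 21.3/(3×9.9) = 0.7172
Since ρ = 0.7172 < 1, system is stable.
Offered load a = λ/μ = cρ = 21.3/9.9 = 2.1515
P₀ = [ Σₙ₌₀^2 aⁿ/n! + a^3/(3!(1-ρ)) ]⁻¹
Σ = a^0/0! + a^1/1! + a^2/2! = 1.0000 + 2.1515 + 2.3145 = 5.4660
a^3/(3!(1-ρ)) = 9.9594/(6 × 0.28283) = 5.8689
P₀ = 1/(5.4660 + 5.8689) = 0.08822
Lq = P₀·a^3·ρ / (3!(1-ρ)²) = 0.088223 × 9.9594 × 0.71717 / (6 × 0.079992) = 1.3129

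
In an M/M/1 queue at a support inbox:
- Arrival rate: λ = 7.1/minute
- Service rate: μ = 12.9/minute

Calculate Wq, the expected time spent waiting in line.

First, compute utilization: ρ = λ/μ = 7.1/12.9 = 0.5504
For M/M/1: Wq = λ/(μ(μ-λ))
Wq = 7.1/(12.9 × (12.9-7.1))
Wq = 7.1/(12.9 × 5.80)
Wq = 0.09489 minutes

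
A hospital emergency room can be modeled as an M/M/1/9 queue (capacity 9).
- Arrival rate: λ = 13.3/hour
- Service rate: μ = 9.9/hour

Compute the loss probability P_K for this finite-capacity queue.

ρ = λ/μ = 13.3/9.9 = 1.34343
P₀ = (1-ρ)/(1-ρ^(K+1)) = (1-1.34343)/(1-1.34343^10) = -0.3434/-18.1492 = 0.01892
P_K = P₀×ρ^K = 0.01892 × 1.34343^9 = 0.01892 × 14.2540 = 0.2697
Blocking probability = 26.97%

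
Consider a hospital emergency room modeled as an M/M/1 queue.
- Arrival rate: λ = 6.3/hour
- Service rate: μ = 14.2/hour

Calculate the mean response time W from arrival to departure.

First, compute utilization: ρ = λ/μ = 6.3/14.2 = 0.4437
For M/M/1: W = 1/(μ-λ)
W = 1/(14.2-6.3) = 1/7.90
W = 0.1266 hours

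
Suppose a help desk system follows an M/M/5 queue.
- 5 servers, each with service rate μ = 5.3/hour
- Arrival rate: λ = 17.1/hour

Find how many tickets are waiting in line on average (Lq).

Traffic intensity: ρ = λ/(cμ) = 17.1/(5×5.3) = 0.6453
Since ρ = 0.6453 < 1, system is stable.
Offered load a = λ/μ = cρ = 17.1/5.3 = 3.2264
P₀ = [ Σₙ₌₀^4 aⁿ/n! + a^5/(5!(1-ρ)) ]⁻¹
Σ = a^0/0! + a^1/1! + a^2/2! + a^3/3! + a^4/4! = 1.0000 + 3.2264 + 5.2049 + 5.5977 + 4.5151 = 19.5441
a^5/(5!(1-ρ)) = 349.6240/(120 × 0.354717) = 8.2137
P₀ = 1/(19.5441 + 8.2137) = 0.03603
Lq = P₀·a^5·ρ / (5!(1-ρ)²) = 0.036026 × 349.6240 × 0.64528 / (120 × 0.12582) = 0.5383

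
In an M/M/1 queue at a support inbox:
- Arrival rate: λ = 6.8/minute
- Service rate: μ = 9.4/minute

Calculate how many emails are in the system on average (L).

ρ = λ/μ = 6.8/9.4 = 0.7234
For M/M/1: L = λ/(μ-λ)
L = 6.8/(9.4-6.8) = 6.8/2.60
L = 2.6154 emails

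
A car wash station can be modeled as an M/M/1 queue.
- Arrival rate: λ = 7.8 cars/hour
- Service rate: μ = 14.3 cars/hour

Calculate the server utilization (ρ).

Server utilization: ρ = λ/μ
ρ = 7.8/14.3 = 0.5455
The server is busy 54.55% of the time.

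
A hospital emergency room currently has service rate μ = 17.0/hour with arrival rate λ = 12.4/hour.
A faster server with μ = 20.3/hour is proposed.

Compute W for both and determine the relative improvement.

System 1: ρ₁ = 12.4/17.0 = 0.7294, W₁ = 1/(17.0-12.4) = 0.2174
System 2: ρ₂ = 12.4/20.3 = 0.6108, W₂ = 1/(20.3-12.4) = 0.1266
Improvement: (W₁-W₂)/W₁ = (0.2174-0.1266)/0.2174 = 41.77%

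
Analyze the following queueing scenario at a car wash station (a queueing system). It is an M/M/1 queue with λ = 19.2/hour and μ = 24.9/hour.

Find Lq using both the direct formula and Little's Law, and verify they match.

Method 1 (direct): Lq = λ²/(μ(μ-λ)) = 368.64/(24.9 × 5.70) = 2.5973

Method 2 (Little's Law):
W = 1/(μ-λ) = 1/5.70 = 0.175439
Wq = W - 1/μ = 0.175439 - 0.0401606 = 0.135278
Lq = λWq = 19.2 × 0.135278 = 2.5973 ✔ (matches Method 1)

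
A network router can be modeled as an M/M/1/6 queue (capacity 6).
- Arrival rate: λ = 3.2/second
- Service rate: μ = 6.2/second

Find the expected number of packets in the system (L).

ρ = λ/μ = 3.2/6.2 = 0.51613
P₀ = (1-ρ)/(1-ρ^(K+1)) = (1-0.51613)/(1-0.51613^7) = 0.48387/0.99024 = 0.4886
P_K = P₀×ρ^K = 0.48864 × 0.51613^6 = 0.48864 × 0.018904 = 0.009237
L = ρ[1 - (K+1)ρ^K + Kρ^(K+1)] / [(1-ρ)(1-ρ^(K+1))]
L = 0.51613 × (1 - 7×0.01890 + 6×0.009757) / ((1 - 0.51613) × (1 - 0.009757)) = 0.9977 packets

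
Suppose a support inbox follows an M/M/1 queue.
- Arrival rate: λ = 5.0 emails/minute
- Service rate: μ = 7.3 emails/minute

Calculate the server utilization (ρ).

Server utilization: ρ = λ/μ
ρ = 5.0/7.3 = 0.6849
The server is busy 68.49% of the time.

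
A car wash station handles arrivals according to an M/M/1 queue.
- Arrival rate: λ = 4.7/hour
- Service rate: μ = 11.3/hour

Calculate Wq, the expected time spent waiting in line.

First, compute utilization: ρ = λ/μ = 4.7/11.3 = 0.4159
For M/M/1: Wq = λ/(μ(μ-λ))
Wq = 4.7/(11.3 × (11.3-4.7))
Wq = 4.7/(11.3 × 6.60)
Wq = 0.06302 hours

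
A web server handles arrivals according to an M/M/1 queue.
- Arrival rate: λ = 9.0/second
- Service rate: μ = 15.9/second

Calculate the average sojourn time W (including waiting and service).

First, compute utilization: ρ = λ/μ = 9.0/15.9 = 0.5660
For M/M/1: W = 1/(μ-λ)
W = 1/(15.9-9.0) = 1/6.90
W = 0.1449 seconds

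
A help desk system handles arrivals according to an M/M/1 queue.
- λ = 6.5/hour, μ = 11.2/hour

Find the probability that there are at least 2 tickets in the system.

ρ = λ/μ = 6.5/11.2 = 0.58036
P(N ≥ n) = ρⁿ
P(N ≥ 2) = 0.58036^2
P(N ≥ 2) = 0.3368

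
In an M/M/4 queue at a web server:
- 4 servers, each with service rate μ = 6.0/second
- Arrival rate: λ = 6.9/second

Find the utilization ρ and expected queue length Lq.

Traffic intensity: ρ = λ/(cμ) = 6.9/(4×6.0) = 0.2875
Since ρ = 0.2875 < 1, system is stable.
Offered load a = λ/μ = cρ = 6.9/6.0 = 1.1500
P₀ = [ Σₙ₌₀^3 aⁿ/n! + a^4/(4!(1-ρ)) ]⁻¹
Σ = a^0/0! + a^1/1! + a^2/2! + a^3/3! = 1.0000 + 1.1500 + 0.66125 + 0.25348 = 3.0647
a^4/(4!(1-ρ)) = 1.7490/(24 × 0.7125) = 0.1023
P₀ = 1/(3.0647 + 0.1023) = 0.3158
Lq = P₀·a^4·ρ / (4!(1-ρ)²) = 0.3158 × 1.7490 × 0.2875 / (24 × 0.5077) = 0.01303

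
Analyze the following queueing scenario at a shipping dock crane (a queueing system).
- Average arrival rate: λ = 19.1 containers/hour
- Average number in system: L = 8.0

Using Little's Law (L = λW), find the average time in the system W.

Little's Law: L = λW, so W = L/λ
W = 8.0/19.1 = 0.4188 hours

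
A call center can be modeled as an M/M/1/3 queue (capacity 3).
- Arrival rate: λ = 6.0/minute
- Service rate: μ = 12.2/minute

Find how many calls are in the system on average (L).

ρ = λ/μ = 6.0/12.2 = 0.4918
P₀ = (1-ρ)/(1-ρ^(K+1)) = (1-0.4918)/(1-0.4918^4) = 0.5082/0.9415 = 0.5398
P_K = P₀×ρ^K = 0.53978 × 0.4918^3 = 0.53978 × 0.11895 = 0.06421
L = ρ[1 - (K+1)ρ^K + Kρ^(K+1)] / [(1-ρ)(1-ρ^(K+1))]
L = 0.4918 × (1 - 4×0.11895 + 3×0.058500) / ((1 - 0.4918) × (1 - 0.058500)) = 0.7192 calls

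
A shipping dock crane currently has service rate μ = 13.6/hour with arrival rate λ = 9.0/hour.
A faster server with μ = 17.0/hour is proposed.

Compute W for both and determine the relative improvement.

System 1: ρ₁ = 9.0/13.6 = 0.6618, W₁ = 1/(13.6-9.0) = 0.2174
System 2: ρ₂ = 9.0/17.0 = 0.5294, W₂ = 1/(17.0-9.0) = 0.1250
Improvement: (W₁-W₂)/W₁ = (0.2174-0.1250)/0.2174 = 42.50%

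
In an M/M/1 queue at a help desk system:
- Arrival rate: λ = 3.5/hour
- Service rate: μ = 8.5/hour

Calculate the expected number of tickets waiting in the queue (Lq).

ρ = λ/μ = 3.5/8.5 = 0.4118
For M/M/1: Lq = λ²/(μ(μ-λ))
Lq = 12.25/(8.5 × 5.00)
Lq = 0.2882 tickets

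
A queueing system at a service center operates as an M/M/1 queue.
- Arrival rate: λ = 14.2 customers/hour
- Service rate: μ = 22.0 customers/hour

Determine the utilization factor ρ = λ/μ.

Server utilization: ρ = λ/μ
ρ = 14.2/22.0 = 0.6455
The server is busy 64.55% of the time.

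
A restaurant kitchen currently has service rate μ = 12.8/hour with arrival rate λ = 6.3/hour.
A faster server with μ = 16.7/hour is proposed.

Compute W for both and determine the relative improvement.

System 1: ρ₁ = 6.3/12.8 = 0.4922, W₁ = 1/(12.8-6.3) = 0.15385
System 2: ρ₂ = 6.3/16.7 = 0.3772, W₂ = 1/(16.7-6.3) = 0.096154
Improvement: (W₁-W₂)/W₁ = (0.15385-0.096154)/0.15385 = 37.50%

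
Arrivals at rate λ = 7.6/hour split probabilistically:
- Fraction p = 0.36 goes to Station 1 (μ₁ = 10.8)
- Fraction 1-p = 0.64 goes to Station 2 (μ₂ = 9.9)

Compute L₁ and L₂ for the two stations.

Effective rates: λ₁ = 7.6×0.36 = 2.736, λ₂ = 7.6×0.64 = 4.864
Station 1: ρ₁ = 2.736/10.8 = 0.25333, L₁ = ρ₁/(1-ρ₁) = 0.25333/(1-0.25333) = 0.3393
Station 2: ρ₂ = 4.864/9.9 = 0.4913, L₂ = ρ₂/(1-ρ₂) = 0.4913/(1-0.4913) = 0.9658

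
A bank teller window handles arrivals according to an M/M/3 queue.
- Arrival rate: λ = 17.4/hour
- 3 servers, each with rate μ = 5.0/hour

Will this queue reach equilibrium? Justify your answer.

Stability requires ρ = λ/(cμ) < 1
ρ = 17.4/(3 × 5.0) = 17.4/15.00 = 1.1600
Since 1.1600 ≥ 1, the system is UNSTABLE.
Need c > λ/μ = 17.4/5.0 = 3.48.
Minimum servers needed: c = 4.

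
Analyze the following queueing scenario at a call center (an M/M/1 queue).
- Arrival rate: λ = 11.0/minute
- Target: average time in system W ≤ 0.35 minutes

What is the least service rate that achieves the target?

For M/M/1: W = 1/(μ-λ)
Need W ≤ 0.35, so 1/(μ-λ) ≤ 0.35
μ - λ ≥ 1/0.35 = 2.8571
μ ≥ 11.0 + 2.8571 = 13.8571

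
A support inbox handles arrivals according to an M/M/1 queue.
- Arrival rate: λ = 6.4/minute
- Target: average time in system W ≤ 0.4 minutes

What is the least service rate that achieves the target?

For M/M/1: W = 1/(μ-λ)
Need W ≤ 0.4, so 1/(μ-λ) ≤ 0.4
μ - λ ≥ 1/0.4 = 2.5000
μ ≥ 6.4 + 2.5000 = 8.9000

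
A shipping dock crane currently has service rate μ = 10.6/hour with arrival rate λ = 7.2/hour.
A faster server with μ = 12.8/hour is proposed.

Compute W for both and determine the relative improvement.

System 1: ρ₁ = 7.2/10.6 = 0.6792, W₁ = 1/(10.6-7.2) = 0.29412
System 2: ρ₂ = 7.2/12.8 = 0.5625, W₂ = 1/(12.8-7.2) = 0.17857
Improvement: (W₁-W₂)/W₁ = (0.29412-0.17857)/0.29412 = 39.29%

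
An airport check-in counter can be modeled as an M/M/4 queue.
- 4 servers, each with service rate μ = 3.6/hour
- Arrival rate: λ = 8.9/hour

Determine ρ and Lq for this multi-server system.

Traffic intensity: ρ = λ/(cμ) = 8.9/(4×3.6) = 0.6181
Since ρ = 0.6181 < 1, system is stable.
Offered load a = λ/μ = cρ = 8.9/3.6 = 2.4722
P₀ = [ Σₙ₌₀^3 aⁿ/n! + a^4/(4!(1-ρ)) ]⁻¹
Σ = a^0/0! + a^1/1! + a^2/2! + a^3/3! = 1.00000 + 2.47222 + 3.05594 + 2.51832 = 9.0465
a^4/(4!(1-ρ)) = 37.3551/(24 × 0.38194) = 4.0751
P₀ = 1/(9.0465 + 4.0751) = 0.07621
Lq = P₀·a^4·ρ / (4!(1-ρ)²) = 0.076210 × 37.3551 × 0.61806 / (24 × 0.14588) = 0.5026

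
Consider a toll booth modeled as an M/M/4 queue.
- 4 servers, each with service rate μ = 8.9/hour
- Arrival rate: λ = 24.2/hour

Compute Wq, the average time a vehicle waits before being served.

Traffic intensity: ρ = λ/(cμ) = 24.2/(4×8.9) = 0.6798
Since ρ = 0.6798 < 1, system is stable.
Offered load a = λ/μ = cρ = 24.2/8.9 = 2.7191
P₀ = [ Σₙ₌₀^3 aⁿ/n! + a^4/(4!(1-ρ)) ]⁻¹
Σ = a^0/0! + a^1/1! + a^2/2! + a^3/3! = 1.0000 + 2.7191 + 3.6968 + 3.3506 = 10.7665
a^4/(4!(1-ρ)) = 54.6640/(24 × 0.320225) = 7.1127
P₀ = 1/(10.7665 + 7.1127) = 0.05593
Lq = P₀·a^4·ρ / (4!(1-ρ)²) = 0.055931 × 54.6640 × 0.67978 / (24 × 0.10254) = 0.8445
Wq = Lq/λ = 0.8445/24.2 = 0.03490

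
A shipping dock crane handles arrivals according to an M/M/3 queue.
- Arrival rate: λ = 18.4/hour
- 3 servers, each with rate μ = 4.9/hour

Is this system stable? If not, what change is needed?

Stability requires ρ = λ/(cμ) < 1
ρ = 18.4/(3 × 4.9) = 18.4/14.70 = 1.2517
Since 1.2517 ≥ 1, the system is UNSTABLE.
Need c > λ/μ = 18.4/4.9 = 3.76.
Minimum servers needed: c = 4.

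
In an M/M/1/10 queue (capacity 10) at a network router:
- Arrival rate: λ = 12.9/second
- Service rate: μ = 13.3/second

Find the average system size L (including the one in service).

ρ = λ/μ = 12.9/13.3 = 0.96992
P₀ = (1-ρ)/(1-ρ^(K+1)) = (1-0.96992)/(1-0.96992^11) = 0.03008/0.2853 = 0.1054
P_K = P₀×ρ^K = 0.105415 × 0.96992^10 = 0.105415 × 0.736816 = 0.07767
L = ρ[1 - (K+1)ρ^K + Kρ^(K+1)] / [(1-ρ)(1-ρ^(K+1))]
L = 0.96992 × (1 - 11×0.73681617 + 10×0.71465274) / ((1 - 0.96992) × (1 - 0.71465274)) = 4.6952 packets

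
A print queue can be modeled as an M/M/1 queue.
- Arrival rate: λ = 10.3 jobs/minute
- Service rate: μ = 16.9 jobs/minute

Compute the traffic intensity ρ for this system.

Server utilization: ρ = λ/μ
ρ = 10.3/16.9 = 0.6095
The server is busy 60.95% of the time.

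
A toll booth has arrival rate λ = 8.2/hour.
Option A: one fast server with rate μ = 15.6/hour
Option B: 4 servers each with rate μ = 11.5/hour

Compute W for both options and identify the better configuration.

Option A: single server μ = 15.6 (M/M/1)
  ρ_A = 8.2/15.6 = 0.5256
  W_A = 1/(μ-λ) = 1/(15.6-8.2) = 1/7.40 = 0.1351

Option B: 4 servers μ = 11.5 (M/M/4)
  ρ_B = λ/(cμ) = 8.2/(4×11.5) = 0.1783
  Offered load a = λ/μ = cρ = 8.2/11.5 = 0.7130
  P₀ = [ Σₙ₌₀^3 aⁿ/n! + a^4/(4!(1-ρ)) ]⁻¹
  Σ = a^0/0! + a^1/1! + a^2/2! + a^3/3! = 1.0000 + 0.71304 + 0.25422 + 0.060422 = 2.0277
  a^4/(4!(1-ρ)) = 0.2585/(24 × 0.8217) = 0.01311
  P₀ = 1/(2.0277 + 0.01311) = 0.4900
  Lq = P₀·a^4·ρ / (4!(1-ρ)²) = 0.4900 × 0.2585 × 0.1783 / (24 × 0.6753) = 0.001393
  Wq_B = Lq/λ = 0.001393/8.2 = 0.0001699
  W_B = Wq_B + 1/μ = 0.0001699 + 0.08696 = 0.08713

Since W_B = 0.08713 < W_A = 0.1351, Option B (multiple servers) has the shorter time in system.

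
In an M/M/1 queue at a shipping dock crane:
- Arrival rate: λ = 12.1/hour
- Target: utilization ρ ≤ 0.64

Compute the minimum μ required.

ρ = λ/μ, so μ = λ/ρ
μ ≥ 12.1/0.64 = 18.9062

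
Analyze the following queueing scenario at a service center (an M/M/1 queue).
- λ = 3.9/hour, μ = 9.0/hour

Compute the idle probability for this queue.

ρ = λ/μ = 3.9/9.0 = 0.4333
P(0) = 1 - ρ = 1 - 0.4333 = 0.5667
The server is idle 56.67% of the time.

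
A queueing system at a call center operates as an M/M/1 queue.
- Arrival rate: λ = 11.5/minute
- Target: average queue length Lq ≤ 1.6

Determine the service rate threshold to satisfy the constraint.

For M/M/1: Lq = λ²/(μ(μ-λ))
Need Lq ≤ 1.6, i.e. μ(μ-λ) ≥ λ²/1.6
μ² - 11.5μ - 132.25/1.6 ≥ 0  →  μ² - 11.5μ - 82.65625 ≥ 0
Quadratic formula (positive root): μ = [λ + √(λ² + 4×82.65625)]/2
Discriminant: 132.25 + 4×82.65625 = 462.8750, √462.8750 = 21.51453
μ ≥ (11.5 + 21.51453)/2 = 16.5073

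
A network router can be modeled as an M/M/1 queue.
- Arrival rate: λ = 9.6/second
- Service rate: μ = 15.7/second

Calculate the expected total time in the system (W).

First, compute utilization: ρ = λ/μ = 9.6/15.7 = 0.6115
For M/M/1: W = 1/(μ-λ)
W = 1/(15.7-9.6) = 1/6.10
W = 0.1639 seconds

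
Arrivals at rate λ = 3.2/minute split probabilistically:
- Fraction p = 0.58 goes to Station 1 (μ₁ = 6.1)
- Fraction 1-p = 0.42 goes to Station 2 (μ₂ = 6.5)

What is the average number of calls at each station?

Effective rates: λ₁ = 3.2×0.58 = 1.856, λ₂ = 3.2×0.42 = 1.344
Station 1: ρ₁ = 1.856/6.1 = 0.30426, L₁ = ρ₁/(1-ρ₁) = 0.30426/(1-0.30426) = 0.4373
Station 2: ρ₂ = 1.344/6.5 = 0.2068, L₂ = ρ₂/(1-ρ₂) = 0.2068/(1-0.2068) = 0.2607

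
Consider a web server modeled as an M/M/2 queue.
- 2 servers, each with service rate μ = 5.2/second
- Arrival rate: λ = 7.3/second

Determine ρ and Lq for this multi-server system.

Traffic intensity: ρ = λ/(cμ) = 7.3/(2×5.2) = 0.7019
Since ρ = 0.7019 < 1, system is stable.
Offered load a = λ/μ = cρ = 7.3/5.2 = 1.4038
P₀ = [ Σₙ₌₀^1 aⁿ/n! + a^2/(2!(1-ρ)) ]⁻¹
Σ = a^0/0! + a^1/1! = 1.0000 + 1.4038 = 2.4038
a^2/(2!(1-ρ)) = 1.9708/(2 × 0.29808) = 3.3058
P₀ = 1/(2.4038 + 3.3058) = 0.1751
Lq = P₀·a^2·ρ / (2!(1-ρ)²) = 0.17514 × 1.9708 × 0.70192 / (2 × 0.088850) = 1.3634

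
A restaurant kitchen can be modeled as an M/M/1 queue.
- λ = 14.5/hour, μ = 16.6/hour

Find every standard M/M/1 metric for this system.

Step 1: ρ = λ/μ = 14.5/16.6 = 0.8735
Step 2: L = λ/(μ-λ) = 14.5/2.10 = 6.9048
Step 3: Lq = λ²/(μ(μ-λ)) = 210.25/(16.6×2.10) = 6.0313
Step 4: W = 1/(μ-λ) = 1/2.10 = 0.47619
Step 5: Wq = λ/(μ(μ-λ)) = 14.5/(16.6×2.10) = 0.4159
Step 6: P(0) = 1-ρ = 0.1265
Verify: L = λW = 14.5×0.47619 = 6.9048 ✔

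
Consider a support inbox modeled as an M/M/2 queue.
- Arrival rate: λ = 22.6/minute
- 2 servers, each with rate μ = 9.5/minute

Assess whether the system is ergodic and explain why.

Stability requires ρ = λ/(cμ) < 1
ρ = 22.6/(2 × 9.5) = 22.6/19.00 = 1.1895
Since 1.1895 ≥ 1, the system is UNSTABLE.
Need c > λ/μ = 22.6/9.5 = 2.38.
Minimum servers needed: c = 3.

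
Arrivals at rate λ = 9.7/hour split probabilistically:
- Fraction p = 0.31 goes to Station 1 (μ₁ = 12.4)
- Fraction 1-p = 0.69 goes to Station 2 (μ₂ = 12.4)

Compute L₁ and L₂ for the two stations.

Effective rates: λ₁ = 9.7×0.31 = 3.007, λ₂ = 9.7×0.69 = 6.693
Station 1: ρ₁ = 3.007/12.4 = 0.2425, L₁ = ρ₁/(1-ρ₁) = 0.2425/(1-0.2425) = 0.3201
Station 2: ρ₂ = 6.693/12.4 = 0.53976, L₂ = ρ₂/(1-ρ₂) = 0.53976/(1-0.53976) = 1.1728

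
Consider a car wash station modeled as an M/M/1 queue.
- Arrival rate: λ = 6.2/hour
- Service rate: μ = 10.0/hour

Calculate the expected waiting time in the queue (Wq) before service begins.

First, compute utilization: ρ = λ/μ = 6.2/10.0 = 0.6200
For M/M/1: Wq = λ/(μ(μ-λ))
Wq = 6.2/(10.0 × (10.0-6.2))
Wq = 6.2/(10.0 × 3.80)
Wq = 0.1632 hours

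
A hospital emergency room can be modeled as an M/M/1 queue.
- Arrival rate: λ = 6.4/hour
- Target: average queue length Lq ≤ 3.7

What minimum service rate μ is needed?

For M/M/1: Lq = λ²/(μ(μ-λ))
Need Lq ≤ 3.7, i.e. μ(μ-λ) ≥ λ²/3.7
μ² - 6.4μ - 40.96/3.7 ≥ 0  →  μ² - 6.4μ - 11.07027 ≥ 0
Quadratic formula (positive root): μ = [λ + √(λ² + 4×11.07027)]/2
Discriminant: 40.96 + 4×11.07027 = 85.2411, √85.2411 = 9.2326
μ ≥ (6.4 + 9.2326)/2 = 7.8163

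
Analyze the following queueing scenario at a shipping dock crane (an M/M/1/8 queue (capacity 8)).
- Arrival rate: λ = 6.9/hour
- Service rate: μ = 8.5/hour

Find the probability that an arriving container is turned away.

ρ = λ/μ = 6.9/8.5 = 0.811765
P₀ = (1-ρ)/(1-ρ^(K+1)) = (1-0.811765)/(1-0.811765^9) = 0.18824/0.84694 = 0.2223
P_K = P₀×ρ^K = 0.22225 × 0.811765^8 = 0.22225 × 0.18856 = 0.04191
Blocking probability = 4.19%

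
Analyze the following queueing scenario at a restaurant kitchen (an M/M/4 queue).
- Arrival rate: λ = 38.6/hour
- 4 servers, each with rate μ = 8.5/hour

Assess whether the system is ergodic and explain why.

Stability requires ρ = λ/(cμ) < 1
ρ = 38.6/(4 × 8.5) = 38.6/34.00 = 1.1353
Since 1.1353 ≥ 1, the system is UNSTABLE.
Need c > λ/μ = 38.6/8.5 = 4.54.
Minimum servers needed: c = 5.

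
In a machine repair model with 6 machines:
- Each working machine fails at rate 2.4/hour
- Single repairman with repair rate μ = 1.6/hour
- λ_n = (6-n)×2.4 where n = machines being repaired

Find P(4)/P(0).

P(4)/P(0) = ∏_{i=0}^{4-1} λ_i/μ_{i+1}
= (6-0)×2.4/1.6 × (6-1)×2.4/1.6 × (6-2)×2.4/1.6 × (6-3)×2.4/1.6
= 1822.5000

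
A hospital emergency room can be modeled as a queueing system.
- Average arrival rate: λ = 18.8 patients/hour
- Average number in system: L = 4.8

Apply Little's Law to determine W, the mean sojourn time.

Little's Law: L = λW, so W = L/λ
W = 4.8/18.8 = 0.2553 hours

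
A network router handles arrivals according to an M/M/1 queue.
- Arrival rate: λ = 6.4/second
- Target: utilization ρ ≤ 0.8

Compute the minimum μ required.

ρ = λ/μ, so μ = λ/ρ
μ ≥ 6.4/0.8 = 8.0000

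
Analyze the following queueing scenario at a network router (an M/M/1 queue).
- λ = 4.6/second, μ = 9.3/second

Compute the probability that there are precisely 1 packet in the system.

ρ = λ/μ = 4.6/9.3 = 0.4946
P(n) = (1-ρ)ρⁿ
P(1) = (1-0.4946) × 0.4946^1
P(1) = 0.5054 × 0.4946
P(1) = 0.2500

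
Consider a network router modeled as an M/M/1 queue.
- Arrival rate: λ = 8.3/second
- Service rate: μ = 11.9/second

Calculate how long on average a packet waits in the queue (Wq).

First, compute utilization: ρ = λ/μ = 8.3/11.9 = 0.6975
For M/M/1: Wq = λ/(μ(μ-λ))
Wq = 8.3/(11.9 × (11.9-8.3))
Wq = 8.3/(11.9 × 3.60)
Wq = 0.1937 seconds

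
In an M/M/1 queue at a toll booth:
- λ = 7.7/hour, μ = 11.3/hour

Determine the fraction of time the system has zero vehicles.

ρ = λ/μ = 7.7/11.3 = 0.6814
P(0) = 1 - ρ = 1 - 0.6814 = 0.3186
The server is idle 31.86% of the time.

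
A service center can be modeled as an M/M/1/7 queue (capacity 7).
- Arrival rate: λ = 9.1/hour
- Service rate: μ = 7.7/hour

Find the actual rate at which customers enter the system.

ρ = λ/μ = 9.1/7.7 = 1.18182
P₀ = (1-ρ)/(1-ρ^(K+1)) = (1-1.18182)/(1-1.18182^8) = -0.18182/-2.8055 = 0.06481
P_K = P₀×ρ^K = 0.06481 × 1.18182^7 = 0.06481 × 3.2200 = 0.2087
λ_eff = λ(1-P_K) = 9.1 × (1 - 0.20868) = 9.1 × 0.79132 = 7.2010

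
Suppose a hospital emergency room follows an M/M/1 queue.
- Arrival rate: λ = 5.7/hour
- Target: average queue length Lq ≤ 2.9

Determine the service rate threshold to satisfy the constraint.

For M/M/1: Lq = λ²/(μ(μ-λ))
Need Lq ≤ 2.9, i.e. μ(μ-λ) ≥ λ²/2.9
μ² - 5.7μ - 32.49/2.9 ≥ 0  →  μ² - 5.7μ - 11.20345 ≥ 0
Quadratic formula (positive root): μ = [λ + √(λ² + 4×11.20345)]/2
Discriminant: 32.49 + 4×11.20345 = 77.3038, √77.3038 = 8.79226
μ ≥ (5.7 + 8.79226)/2 = 7.2461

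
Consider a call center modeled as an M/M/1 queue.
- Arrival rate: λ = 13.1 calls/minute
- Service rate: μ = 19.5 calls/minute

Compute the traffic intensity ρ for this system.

Server utilization: ρ = λ/μ
ρ = 13.1/19.5 = 0.6718
The server is busy 67.18% of the time.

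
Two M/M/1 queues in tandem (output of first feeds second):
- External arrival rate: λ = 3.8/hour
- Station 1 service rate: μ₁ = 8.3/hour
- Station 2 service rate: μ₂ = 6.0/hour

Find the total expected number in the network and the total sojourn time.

By Jackson's theorem, each station behaves as independent M/M/1.
Station 1: ρ₁ = 3.8/8.3 = 0.4578, L₁ = ρ₁/(1-ρ₁) = λ/(μ₁-λ) = 3.8/4.50 = 0.8444
Station 2: ρ₂ = 3.8/6.0 = 0.6333, L₂ = ρ₂/(1-ρ₂) = λ/(μ₂-λ) = 3.8/2.20 = 1.7273
Total: L = L₁ + L₂ = 0.8444 + 1.7273 = 2.5717
W = L/λ = 2.5717/3.8 = 0.6768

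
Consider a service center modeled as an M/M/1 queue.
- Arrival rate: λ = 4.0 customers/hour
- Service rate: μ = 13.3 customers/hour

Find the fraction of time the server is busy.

Server utilization: ρ = λ/μ
ρ = 4.0/13.3 = 0.3008
The server is busy 30.08% of the time.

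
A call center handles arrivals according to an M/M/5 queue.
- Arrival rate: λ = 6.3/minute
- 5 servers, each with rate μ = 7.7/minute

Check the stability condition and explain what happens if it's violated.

Stability requires ρ = λ/(cμ) < 1
ρ = 6.3/(5 × 7.7) = 6.3/38.50 = 0.1636
Since 0.1636 < 1, the system is STABLE.
The servers are busy 16.36% of the time.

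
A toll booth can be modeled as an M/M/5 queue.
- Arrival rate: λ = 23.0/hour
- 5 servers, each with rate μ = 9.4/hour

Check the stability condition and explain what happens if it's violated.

Stability requires ρ = λ/(cμ) < 1
ρ = 23.0/(5 × 9.4) = 23.0/47.00 = 0.4894
Since 0.4894 < 1, the system is STABLE.
The servers are busy 48.94% of the time.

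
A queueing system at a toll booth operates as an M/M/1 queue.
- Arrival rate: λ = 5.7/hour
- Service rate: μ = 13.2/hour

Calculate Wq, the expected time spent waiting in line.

First, compute utilization: ρ = λ/μ = 5.7/13.2 = 0.4318
For M/M/1: Wq = λ/(μ(μ-λ))
Wq = 5.7/(13.2 × (13.2-5.7))
Wq = 5.7/(13.2 × 7.50)
Wq = 0.05758 hours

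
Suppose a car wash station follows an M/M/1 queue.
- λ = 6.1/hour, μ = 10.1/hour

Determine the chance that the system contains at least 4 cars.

ρ = λ/μ = 6.1/10.1 = 0.6040
P(N ≥ n) = ρⁿ
P(N ≥ 4) = 0.6040^4
P(N ≥ 4) = 0.1331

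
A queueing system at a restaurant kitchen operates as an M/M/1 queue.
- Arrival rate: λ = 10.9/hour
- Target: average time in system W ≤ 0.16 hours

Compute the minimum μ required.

For M/M/1: W = 1/(μ-λ)
Need W ≤ 0.16, so 1/(μ-λ) ≤ 0.16
μ - λ ≥ 1/0.16 = 6.2500
μ ≥ 10.9 + 6.2500 = 17.1500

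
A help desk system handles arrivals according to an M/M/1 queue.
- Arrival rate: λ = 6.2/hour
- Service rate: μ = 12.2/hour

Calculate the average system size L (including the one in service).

ρ = λ/μ = 6.2/12.2 = 0.5082
For M/M/1: L = λ/(μ-λ)
L = 6.2/(12.2-6.2) = 6.2/6.00
L = 1.0333 tickets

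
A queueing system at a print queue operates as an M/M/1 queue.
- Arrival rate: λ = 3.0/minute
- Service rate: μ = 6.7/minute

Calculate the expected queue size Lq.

ρ = λ/μ = 3.0/6.7 = 0.4478
For M/M/1: Lq = λ²/(μ(μ-λ))
Lq = 9.00/(6.7 × 3.70)
Lq = 0.3630 jobs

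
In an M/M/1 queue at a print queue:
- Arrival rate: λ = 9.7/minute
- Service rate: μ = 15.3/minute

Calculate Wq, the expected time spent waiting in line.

First, compute utilization: ρ = λ/μ = 9.7/15.3 = 0.6340
For M/M/1: Wq = λ/(μ(μ-λ))
Wq = 9.7/(15.3 × (15.3-9.7))
Wq = 9.7/(15.3 × 5.60)
Wq = 0.1132 minutes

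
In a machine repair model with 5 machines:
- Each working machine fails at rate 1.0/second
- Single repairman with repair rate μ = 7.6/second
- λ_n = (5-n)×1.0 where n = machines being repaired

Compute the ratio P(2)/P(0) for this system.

P(2)/P(0) = ∏_{i=0}^{2-1} λ_i/μ_{i+1}
= (5-0)×1.0/7.6 × (5-1)×1.0/7.6
= 0.3463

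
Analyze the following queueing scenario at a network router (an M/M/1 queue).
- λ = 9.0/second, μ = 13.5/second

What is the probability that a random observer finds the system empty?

ρ = λ/μ = 9.0/13.5 = 0.6667
P(0) = 1 - ρ = 1 - 0.6667 = 0.3333
The server is idle 33.33% of the time.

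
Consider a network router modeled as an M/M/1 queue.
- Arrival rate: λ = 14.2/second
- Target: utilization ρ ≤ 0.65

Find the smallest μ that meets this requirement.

ρ = λ/μ, so μ = λ/ρ
μ ≥ 14.2/0.65 = 21.8462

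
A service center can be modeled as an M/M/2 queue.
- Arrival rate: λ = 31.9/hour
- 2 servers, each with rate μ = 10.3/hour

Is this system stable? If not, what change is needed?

Stability requires ρ = λ/(cμ) < 1
ρ = 31.9/(2 × 10.3) = 31.9/20.60 = 1.5485
Since 1.5485 ≥ 1, the system is UNSTABLE.
Need c > λ/μ = 31.9/10.3 = 3.10.
Minimum servers needed: c = 4.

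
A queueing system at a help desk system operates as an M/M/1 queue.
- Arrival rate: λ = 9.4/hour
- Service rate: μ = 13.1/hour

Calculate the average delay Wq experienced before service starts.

First, compute utilization: ρ = λ/μ = 9.4/13.1 = 0.7176
For M/M/1: Wq = λ/(μ(μ-λ))
Wq = 9.4/(13.1 × (13.1-9.4))
Wq = 9.4/(13.1 × 3.70)
Wq = 0.1939 hours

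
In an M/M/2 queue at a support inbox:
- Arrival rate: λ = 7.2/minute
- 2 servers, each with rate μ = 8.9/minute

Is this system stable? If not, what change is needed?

Stability requires ρ = λ/(cμ) < 1
ρ = 7.2/(2 × 8.9) = 7.2/17.80 = 0.4045
Since 0.4045 < 1, the system is STABLE.
The servers are busy 40.45% of the time.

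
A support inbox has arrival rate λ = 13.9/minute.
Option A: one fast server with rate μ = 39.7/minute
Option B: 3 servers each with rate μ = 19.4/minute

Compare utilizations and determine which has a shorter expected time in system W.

Option A: single server μ = 39.7 (M/M/1)
  ρ_A = 13.9/39.7 = 0.3501
  W_A = 1/(μ-λ) = 1/(39.7-13.9) = 1/25.80 = 0.03876

Option B: 3 servers μ = 19.4 (M/M/3)
  ρ_B = λ/(cμ) = 13.9/(3×19.4) = 0.2388
  Offered load a = λ/μ = cρ = 13.9/19.4 = 0.7165
  P₀ = [ Σₙ₌₀^2 aⁿ/n! + a^3/(3!(1-ρ)) ]⁻¹
  Σ = a^0/0! + a^1/1! + a^2/2! = 1.0000 + 0.7165 + 0.2567 = 1.9732
  a^3/(3!(1-ρ)) = 0.36782/(6 × 0.76117) = 0.08054
  P₀ = 1/(1.9732 + 0.08054) = 0.4869
  Lq = P₀·a^3·ρ / (3!(1-ρ)²) = 0.4869 × 0.3678 × 0.2388 / (6 × 0.5794) = 0.01230
  Wq_B = Lq/λ = 0.0123049/13.9 = 0.00088524
  W_B = Wq_B + 1/μ = 0.00088524 + 0.051546 = 0.05243

Since W_A = 0.03876 < W_B = 0.05243, Option A (single fast server) has the shorter time in system.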